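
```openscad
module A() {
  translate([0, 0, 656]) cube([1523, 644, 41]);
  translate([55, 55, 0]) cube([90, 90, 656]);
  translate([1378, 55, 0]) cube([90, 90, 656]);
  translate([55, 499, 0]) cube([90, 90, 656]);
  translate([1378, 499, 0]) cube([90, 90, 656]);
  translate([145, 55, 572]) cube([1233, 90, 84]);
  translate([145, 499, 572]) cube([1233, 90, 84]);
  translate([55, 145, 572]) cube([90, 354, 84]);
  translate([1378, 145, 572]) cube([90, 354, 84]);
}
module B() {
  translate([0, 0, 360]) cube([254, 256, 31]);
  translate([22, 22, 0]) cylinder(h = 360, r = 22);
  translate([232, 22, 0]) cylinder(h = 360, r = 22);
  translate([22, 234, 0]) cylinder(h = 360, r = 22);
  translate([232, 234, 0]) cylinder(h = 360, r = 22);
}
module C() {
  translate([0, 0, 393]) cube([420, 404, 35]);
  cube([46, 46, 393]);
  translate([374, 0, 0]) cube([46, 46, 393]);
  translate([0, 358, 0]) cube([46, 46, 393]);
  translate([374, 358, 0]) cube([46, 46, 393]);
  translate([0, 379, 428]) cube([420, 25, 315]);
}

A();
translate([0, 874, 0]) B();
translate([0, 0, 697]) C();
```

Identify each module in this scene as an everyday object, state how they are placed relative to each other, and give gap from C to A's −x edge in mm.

The chair's min-x is at 0; the table's min-x is 0; gap = 0 mm.

A is a table. B is a stool. C is a chair. The stool is on the floor beside the table on its +y side. The chair is on top of the table. The gap from the chair to the table's −x edge is 0 mm.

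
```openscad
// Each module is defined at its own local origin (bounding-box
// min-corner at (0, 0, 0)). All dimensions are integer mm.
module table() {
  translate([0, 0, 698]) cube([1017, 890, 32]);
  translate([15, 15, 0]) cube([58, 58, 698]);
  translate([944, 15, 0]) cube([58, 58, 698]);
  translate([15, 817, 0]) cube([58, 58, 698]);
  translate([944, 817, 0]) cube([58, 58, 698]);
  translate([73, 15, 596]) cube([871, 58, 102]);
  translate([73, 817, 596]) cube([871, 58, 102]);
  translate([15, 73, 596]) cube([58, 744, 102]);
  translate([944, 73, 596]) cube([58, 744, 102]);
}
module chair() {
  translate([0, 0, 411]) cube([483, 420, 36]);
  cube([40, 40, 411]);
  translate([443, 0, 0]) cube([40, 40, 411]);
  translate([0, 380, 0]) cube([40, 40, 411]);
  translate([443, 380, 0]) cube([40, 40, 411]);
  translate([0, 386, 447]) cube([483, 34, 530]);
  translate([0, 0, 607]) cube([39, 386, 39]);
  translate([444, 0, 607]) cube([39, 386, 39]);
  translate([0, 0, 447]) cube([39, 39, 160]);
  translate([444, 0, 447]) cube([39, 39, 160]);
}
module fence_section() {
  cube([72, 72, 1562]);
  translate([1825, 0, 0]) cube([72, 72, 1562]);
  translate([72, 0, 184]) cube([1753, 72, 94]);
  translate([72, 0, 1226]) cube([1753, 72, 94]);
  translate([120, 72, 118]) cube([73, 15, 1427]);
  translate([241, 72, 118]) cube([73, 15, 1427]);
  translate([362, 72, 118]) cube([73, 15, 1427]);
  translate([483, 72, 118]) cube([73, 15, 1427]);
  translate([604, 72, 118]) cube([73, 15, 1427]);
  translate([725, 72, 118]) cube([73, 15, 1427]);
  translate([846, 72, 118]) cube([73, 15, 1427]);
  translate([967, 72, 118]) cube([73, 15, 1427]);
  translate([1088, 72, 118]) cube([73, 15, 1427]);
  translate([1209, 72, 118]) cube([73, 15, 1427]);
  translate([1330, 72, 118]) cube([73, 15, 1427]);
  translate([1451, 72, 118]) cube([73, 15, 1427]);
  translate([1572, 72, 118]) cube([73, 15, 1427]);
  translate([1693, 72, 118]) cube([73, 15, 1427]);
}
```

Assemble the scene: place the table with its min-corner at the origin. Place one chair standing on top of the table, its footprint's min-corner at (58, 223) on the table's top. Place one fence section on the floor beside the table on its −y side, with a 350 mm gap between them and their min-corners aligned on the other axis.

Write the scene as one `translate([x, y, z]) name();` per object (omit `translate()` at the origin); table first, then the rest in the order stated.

table();
translate([58, 223, 730]) chair();
translate([0, -437, 0]) fence_section();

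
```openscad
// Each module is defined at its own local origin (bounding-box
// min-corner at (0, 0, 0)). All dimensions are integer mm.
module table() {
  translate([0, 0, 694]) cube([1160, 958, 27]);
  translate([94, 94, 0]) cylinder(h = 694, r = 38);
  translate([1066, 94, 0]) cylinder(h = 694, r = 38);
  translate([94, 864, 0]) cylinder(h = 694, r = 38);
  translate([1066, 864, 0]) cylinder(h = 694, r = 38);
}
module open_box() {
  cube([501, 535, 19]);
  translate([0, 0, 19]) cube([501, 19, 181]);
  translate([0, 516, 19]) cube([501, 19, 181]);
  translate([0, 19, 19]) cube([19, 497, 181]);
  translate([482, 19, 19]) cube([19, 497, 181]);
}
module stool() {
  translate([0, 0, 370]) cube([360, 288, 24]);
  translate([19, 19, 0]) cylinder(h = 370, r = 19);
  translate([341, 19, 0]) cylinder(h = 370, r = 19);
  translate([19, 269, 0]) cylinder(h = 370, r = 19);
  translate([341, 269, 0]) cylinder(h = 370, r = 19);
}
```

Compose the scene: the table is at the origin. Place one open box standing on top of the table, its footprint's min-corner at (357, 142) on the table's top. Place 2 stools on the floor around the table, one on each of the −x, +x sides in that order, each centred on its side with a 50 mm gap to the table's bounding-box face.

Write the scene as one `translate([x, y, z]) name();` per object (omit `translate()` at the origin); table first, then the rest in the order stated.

table();
translate([357, 142, 721]) open_box();
translate([-410, 335, 0]) stool();
translate([1210, 335, 0]) stool();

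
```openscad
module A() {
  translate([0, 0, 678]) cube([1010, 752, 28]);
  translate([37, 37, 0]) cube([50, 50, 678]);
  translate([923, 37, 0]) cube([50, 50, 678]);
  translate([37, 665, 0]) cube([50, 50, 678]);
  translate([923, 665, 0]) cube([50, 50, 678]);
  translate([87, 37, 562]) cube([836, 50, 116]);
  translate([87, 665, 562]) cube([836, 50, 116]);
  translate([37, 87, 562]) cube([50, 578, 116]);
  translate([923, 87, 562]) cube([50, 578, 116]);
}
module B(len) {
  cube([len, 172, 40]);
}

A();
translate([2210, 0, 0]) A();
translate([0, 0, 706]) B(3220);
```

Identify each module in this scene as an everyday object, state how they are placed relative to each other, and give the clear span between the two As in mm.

A is a table. B is a beam. A beam spans the tops of two tables. The clear span between the two tables is 1200 mm.

Second table starts at x = 2210; first ends at x = 1010; clear span = 2210 − 1010 = 1200 mm.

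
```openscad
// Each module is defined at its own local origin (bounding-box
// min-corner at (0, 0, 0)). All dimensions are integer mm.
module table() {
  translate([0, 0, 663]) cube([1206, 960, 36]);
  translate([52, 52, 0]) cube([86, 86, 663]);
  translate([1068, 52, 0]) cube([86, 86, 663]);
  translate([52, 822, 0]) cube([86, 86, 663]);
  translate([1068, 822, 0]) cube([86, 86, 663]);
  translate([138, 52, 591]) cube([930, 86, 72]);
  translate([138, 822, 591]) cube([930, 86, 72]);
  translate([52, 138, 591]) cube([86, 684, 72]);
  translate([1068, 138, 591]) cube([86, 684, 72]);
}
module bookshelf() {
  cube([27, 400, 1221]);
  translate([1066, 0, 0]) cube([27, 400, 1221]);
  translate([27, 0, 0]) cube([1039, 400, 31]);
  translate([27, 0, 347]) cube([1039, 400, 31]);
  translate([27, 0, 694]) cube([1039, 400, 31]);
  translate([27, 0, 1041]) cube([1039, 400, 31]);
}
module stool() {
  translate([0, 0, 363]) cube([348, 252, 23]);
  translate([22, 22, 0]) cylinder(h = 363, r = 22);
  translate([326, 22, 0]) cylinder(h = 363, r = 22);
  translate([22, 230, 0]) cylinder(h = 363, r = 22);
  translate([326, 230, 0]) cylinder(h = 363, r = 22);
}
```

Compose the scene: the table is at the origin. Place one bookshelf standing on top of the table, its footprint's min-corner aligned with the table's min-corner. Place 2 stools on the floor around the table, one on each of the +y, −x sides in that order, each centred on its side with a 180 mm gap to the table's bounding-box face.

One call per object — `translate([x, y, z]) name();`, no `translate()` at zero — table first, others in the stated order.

table();
translate([0, 0, 699]) bookshelf();
translate([429, 1140, 0]) stool();
translate([-528, 354, 0]) stool();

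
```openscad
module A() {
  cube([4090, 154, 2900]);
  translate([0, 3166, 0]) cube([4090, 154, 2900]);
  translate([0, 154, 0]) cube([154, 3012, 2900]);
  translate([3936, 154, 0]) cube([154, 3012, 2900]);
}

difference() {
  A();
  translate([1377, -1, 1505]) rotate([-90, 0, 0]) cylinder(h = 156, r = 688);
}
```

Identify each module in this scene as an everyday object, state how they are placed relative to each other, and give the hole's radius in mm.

A is a house frame. The house frame has a circular hole through its front wall. The hole's radius is 688 mm.

The subtracted cylinder has r = 688 mm.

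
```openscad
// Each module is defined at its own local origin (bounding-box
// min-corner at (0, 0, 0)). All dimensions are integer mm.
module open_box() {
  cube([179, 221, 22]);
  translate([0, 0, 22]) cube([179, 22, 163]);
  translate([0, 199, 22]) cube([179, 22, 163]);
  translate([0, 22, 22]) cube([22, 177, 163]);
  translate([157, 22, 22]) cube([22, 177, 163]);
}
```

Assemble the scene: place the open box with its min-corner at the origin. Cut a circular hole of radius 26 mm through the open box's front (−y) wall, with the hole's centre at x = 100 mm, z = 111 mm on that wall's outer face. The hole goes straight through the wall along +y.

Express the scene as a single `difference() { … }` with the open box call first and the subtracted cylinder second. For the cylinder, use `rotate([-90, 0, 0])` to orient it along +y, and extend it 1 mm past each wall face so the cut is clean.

difference() {
  open_box();
  translate([100, -1, 111]) rotate([-90, 0, 0]) cylinder(h = 24, r = 26);
}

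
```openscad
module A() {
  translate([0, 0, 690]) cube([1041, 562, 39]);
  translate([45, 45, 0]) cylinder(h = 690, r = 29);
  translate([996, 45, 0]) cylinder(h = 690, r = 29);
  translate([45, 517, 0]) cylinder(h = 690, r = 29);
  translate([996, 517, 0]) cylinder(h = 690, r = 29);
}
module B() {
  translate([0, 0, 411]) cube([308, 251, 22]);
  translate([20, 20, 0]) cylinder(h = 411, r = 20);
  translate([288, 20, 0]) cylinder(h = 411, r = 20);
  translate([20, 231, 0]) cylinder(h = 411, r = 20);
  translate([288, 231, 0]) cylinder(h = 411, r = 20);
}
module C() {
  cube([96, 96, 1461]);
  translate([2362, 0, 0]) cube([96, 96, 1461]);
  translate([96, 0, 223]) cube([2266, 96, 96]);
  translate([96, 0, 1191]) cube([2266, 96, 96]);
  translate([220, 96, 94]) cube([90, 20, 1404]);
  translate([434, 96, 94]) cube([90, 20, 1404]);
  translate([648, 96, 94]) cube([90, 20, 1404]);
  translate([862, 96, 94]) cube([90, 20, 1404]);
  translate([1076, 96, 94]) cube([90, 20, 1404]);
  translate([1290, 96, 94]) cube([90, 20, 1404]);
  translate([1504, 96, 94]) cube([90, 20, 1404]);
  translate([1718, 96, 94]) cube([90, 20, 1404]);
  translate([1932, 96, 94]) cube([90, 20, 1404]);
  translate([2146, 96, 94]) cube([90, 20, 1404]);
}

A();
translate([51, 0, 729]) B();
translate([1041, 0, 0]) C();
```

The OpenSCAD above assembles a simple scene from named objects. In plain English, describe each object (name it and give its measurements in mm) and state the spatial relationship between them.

A is a rectangular dining table. The top is 1041×562×39 mm with its upper surface at z = 729 mm. It stands on four round legs of 58 mm diameter, each leg's bounding box inset 16 mm from the nearest pair of top edges, running from the floor to the underside of the top.

B is a simple wooden stool: a rectangular seat 308 mm (x) by 251 mm (y), 22 mm thick, top face at z = 433 mm, on four round legs, each 40 mm in diameter. The legs rest on z = 0, each leg's axis is inset half a diameter from the nearest pair of seat edges (so the leg's bounding box is flush with the corner).

C is a fence section. Two 96×96 mm posts, 1461 mm tall, stand on the floor with a clear span of 2266 mm between their inner faces. Two horizontal rails of 96×96 mm section span the gap between the posts with their undersides at z = 223 mm and z = 1191 mm, flush with the posts' −y face. 10 pickets, each 90 mm wide, 20 mm thick and 1404 mm tall, are fixed to the +y face of the rails with their bottoms at z = 94 mm, evenly spaced across the span with equal gaps (rounded down to the nearest mm) at the −x end and between each pair — any rounding remainder accumulates at the +x end.

The stool is on top of the table. The fence section is against the table's +x side, with their −y faces flush.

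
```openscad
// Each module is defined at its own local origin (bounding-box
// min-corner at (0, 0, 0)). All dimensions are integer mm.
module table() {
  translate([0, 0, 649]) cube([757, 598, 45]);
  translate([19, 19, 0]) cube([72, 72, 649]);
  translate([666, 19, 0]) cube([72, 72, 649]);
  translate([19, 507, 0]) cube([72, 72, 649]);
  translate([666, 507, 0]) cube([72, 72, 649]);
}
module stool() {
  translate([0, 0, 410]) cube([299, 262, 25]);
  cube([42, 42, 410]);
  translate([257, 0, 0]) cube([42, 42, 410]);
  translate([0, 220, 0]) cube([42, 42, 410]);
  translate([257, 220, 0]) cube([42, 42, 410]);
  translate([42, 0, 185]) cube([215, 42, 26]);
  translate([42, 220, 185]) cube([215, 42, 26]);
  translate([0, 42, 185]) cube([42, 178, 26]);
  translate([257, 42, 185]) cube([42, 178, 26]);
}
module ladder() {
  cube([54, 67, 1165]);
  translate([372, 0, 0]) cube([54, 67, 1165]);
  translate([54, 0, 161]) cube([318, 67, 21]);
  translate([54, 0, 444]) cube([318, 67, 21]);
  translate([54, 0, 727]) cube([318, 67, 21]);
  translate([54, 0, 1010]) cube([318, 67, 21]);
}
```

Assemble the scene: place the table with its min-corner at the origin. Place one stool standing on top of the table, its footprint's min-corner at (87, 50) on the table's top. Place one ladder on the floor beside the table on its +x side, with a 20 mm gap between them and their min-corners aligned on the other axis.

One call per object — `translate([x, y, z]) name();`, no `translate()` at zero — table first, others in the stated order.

table();
translate([87, 50, 694]) stool();
translate([777, 0, 0]) ladder();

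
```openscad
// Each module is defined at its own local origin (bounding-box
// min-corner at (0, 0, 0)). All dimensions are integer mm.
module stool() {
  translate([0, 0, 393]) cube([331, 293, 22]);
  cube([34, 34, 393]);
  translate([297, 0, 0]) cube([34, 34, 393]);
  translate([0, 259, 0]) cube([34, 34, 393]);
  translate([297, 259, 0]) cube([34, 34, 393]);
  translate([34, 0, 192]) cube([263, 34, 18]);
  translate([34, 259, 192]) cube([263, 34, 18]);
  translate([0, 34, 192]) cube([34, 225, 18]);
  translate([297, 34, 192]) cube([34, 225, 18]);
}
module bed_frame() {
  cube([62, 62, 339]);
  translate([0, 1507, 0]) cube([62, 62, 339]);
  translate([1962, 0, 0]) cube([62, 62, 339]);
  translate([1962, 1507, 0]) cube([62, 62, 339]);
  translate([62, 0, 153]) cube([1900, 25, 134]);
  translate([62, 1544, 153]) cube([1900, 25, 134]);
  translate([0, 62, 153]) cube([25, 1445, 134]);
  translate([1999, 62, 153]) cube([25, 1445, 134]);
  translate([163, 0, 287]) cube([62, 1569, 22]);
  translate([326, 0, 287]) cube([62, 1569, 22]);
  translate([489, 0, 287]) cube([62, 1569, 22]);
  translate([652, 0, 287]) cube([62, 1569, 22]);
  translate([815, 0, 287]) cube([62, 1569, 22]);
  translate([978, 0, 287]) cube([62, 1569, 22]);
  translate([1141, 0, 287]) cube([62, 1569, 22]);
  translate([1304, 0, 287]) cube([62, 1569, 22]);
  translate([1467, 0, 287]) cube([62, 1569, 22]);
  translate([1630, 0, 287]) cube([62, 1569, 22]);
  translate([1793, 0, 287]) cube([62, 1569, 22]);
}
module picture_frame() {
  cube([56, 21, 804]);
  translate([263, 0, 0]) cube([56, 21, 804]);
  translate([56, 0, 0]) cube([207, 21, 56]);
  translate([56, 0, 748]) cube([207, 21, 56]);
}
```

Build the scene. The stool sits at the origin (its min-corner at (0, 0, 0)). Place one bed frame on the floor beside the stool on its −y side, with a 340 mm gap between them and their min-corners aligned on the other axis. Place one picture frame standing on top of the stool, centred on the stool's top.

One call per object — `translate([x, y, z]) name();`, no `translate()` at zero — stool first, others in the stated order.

stool();
translate([0, -1909, 0]) bed_frame();
translate([6, 136, 415]) picture_frame();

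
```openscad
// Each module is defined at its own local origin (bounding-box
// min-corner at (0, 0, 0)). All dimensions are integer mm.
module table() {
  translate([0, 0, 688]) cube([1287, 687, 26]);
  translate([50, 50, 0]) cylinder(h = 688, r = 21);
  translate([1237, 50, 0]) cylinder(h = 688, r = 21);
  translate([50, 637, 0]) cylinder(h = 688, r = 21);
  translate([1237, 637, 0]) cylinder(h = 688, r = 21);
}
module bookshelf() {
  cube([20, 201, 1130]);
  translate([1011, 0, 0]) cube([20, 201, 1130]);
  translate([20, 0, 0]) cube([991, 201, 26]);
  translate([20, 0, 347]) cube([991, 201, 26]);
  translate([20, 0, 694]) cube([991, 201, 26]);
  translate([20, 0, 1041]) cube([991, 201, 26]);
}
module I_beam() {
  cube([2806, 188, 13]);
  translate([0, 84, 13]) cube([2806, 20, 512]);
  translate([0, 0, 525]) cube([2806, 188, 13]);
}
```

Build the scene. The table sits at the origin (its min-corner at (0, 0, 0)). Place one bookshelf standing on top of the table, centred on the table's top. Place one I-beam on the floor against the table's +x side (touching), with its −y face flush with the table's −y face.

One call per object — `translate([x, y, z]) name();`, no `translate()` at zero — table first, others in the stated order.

table();
translate([128, 243, 714]) bookshelf();
translate([1287, 0, 0]) I_beam();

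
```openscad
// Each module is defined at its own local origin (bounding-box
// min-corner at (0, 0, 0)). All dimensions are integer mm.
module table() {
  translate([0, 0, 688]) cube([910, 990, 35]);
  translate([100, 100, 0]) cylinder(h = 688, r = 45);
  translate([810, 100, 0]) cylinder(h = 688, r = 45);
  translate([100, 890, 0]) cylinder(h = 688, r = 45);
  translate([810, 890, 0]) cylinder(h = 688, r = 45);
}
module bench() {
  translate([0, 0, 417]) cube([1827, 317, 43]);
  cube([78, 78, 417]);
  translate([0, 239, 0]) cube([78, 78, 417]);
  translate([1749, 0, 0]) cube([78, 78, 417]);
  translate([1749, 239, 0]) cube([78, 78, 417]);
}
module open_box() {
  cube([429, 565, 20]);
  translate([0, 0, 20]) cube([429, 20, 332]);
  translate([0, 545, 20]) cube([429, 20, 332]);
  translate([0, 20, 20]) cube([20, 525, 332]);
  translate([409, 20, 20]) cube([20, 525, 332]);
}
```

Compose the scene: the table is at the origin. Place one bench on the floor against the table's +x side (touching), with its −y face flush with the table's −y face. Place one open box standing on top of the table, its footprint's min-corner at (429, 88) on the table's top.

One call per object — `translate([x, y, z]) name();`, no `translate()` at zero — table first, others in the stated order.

table();
translate([910, 0, 0]) bench();
translate([429, 88, 723]) open_box();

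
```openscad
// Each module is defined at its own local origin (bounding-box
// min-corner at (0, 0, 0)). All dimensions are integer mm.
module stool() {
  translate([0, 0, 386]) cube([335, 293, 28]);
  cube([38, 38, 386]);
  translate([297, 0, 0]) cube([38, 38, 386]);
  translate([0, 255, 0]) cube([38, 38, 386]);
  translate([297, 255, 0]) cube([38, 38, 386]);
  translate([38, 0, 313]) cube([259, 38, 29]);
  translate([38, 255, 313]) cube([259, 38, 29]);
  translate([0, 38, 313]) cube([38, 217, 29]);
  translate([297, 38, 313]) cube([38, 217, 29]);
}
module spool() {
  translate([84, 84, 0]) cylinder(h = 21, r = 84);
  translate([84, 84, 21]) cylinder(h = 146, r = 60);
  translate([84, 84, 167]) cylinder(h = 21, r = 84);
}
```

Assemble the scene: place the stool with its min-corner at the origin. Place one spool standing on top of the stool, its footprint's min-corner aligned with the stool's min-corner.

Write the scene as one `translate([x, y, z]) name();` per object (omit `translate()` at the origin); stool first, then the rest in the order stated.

stool();
translate([0, 0, 414]) spool();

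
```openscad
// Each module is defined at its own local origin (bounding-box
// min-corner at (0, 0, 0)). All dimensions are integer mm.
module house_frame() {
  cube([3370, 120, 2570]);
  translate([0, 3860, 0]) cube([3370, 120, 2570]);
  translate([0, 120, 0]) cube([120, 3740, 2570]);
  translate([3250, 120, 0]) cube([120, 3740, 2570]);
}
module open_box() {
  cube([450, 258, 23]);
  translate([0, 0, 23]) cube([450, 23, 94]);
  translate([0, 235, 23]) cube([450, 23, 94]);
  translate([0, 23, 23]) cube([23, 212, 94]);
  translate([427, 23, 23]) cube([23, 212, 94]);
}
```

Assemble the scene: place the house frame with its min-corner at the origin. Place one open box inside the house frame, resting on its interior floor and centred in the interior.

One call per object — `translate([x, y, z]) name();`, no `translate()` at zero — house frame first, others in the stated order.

house_frame();
translate([1460, 1861, 0]) open_box();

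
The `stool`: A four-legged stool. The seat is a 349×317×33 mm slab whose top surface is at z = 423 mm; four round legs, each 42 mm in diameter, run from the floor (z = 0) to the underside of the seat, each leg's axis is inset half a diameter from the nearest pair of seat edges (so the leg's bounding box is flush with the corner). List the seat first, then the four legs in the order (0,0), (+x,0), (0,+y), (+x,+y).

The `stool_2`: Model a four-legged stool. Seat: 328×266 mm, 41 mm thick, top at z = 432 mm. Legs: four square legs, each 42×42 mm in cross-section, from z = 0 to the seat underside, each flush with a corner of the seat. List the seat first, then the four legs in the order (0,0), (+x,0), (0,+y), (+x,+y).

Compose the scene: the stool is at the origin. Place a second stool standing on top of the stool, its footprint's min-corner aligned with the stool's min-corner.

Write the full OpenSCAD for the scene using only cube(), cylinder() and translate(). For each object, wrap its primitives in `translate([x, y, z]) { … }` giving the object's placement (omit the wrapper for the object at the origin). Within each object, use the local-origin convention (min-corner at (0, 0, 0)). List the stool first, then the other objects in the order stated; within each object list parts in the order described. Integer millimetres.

translate([0, 0, 390]) cube([349, 317, 33]);
translate([21, 21, 0]) cylinder(h = 390, r = 21);
translate([328, 21, 0]) cylinder(h = 390, r = 21);
translate([21, 296, 0]) cylinder(h = 390, r = 21);
translate([328, 296, 0]) cylinder(h = 390, r = 21);
translate([0, 0, 423]) {
  translate([0, 0, 391]) cube([328, 266, 41]);
  cube([42, 42, 391]);
  translate([286, 0, 0]) cube([42, 42, 391]);
  translate([0, 224, 0]) cube([42, 42, 391]);
  translate([286, 224, 0]) cube([42, 42, 391]);
}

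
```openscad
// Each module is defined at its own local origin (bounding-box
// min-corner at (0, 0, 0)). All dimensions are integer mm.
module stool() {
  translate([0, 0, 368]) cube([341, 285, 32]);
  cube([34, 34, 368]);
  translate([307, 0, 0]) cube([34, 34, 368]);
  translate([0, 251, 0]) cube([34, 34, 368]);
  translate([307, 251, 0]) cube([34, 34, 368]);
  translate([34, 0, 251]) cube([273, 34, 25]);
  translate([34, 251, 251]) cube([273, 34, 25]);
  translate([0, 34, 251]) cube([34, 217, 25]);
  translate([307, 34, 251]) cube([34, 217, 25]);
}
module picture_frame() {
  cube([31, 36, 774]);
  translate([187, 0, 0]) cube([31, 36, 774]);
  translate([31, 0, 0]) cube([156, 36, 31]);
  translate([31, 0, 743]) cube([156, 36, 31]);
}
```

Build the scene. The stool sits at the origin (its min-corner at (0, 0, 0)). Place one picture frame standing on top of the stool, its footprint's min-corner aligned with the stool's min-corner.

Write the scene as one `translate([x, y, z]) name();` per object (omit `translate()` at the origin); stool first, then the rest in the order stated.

stool();
translate([0, 0, 400]) picture_frame();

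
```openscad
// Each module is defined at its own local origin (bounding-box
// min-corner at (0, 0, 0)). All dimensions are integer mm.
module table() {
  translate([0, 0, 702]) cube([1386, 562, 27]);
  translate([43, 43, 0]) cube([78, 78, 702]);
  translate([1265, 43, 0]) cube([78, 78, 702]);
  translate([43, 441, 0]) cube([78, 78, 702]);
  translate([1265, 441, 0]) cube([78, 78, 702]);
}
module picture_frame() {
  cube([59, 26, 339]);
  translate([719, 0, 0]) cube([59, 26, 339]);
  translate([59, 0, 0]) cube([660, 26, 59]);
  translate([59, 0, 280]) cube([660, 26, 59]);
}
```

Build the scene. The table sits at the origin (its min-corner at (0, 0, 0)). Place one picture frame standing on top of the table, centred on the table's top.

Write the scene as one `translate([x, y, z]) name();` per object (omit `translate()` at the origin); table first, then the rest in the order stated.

table();
translate([304, 268, 729]) picture_frame();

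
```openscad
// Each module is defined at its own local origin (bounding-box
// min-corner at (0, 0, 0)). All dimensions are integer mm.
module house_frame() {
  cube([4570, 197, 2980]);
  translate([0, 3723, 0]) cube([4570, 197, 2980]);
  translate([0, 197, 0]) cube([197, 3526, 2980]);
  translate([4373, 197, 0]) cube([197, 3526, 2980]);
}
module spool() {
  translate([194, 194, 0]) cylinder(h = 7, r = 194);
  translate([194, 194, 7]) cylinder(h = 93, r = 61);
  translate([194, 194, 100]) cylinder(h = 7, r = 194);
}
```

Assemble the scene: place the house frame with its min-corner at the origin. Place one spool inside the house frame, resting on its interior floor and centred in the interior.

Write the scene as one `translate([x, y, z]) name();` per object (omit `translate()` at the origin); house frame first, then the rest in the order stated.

house_frame();
translate([2091, 1766, 0]) spool();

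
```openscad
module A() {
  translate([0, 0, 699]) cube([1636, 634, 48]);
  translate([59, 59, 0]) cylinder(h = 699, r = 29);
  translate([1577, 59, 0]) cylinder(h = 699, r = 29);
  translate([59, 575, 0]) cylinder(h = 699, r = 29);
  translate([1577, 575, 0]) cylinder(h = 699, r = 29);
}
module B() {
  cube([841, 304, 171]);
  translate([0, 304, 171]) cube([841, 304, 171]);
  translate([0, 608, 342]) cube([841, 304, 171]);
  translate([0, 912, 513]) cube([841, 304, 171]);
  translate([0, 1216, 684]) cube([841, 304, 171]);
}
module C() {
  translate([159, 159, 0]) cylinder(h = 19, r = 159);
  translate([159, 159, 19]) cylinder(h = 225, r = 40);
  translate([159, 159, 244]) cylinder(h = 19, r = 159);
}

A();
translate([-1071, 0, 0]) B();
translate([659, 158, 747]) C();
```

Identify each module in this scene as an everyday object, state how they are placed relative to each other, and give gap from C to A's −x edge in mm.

The spool's min-x is at 659; the table's min-x is 0; gap = 659 mm.

A is a table. B is a staircase. C is a spool. The staircase is on the floor beside the table on its −x side. The spool is on top of the table, centred. The gap from the spool to the table's −x edge is 659 mm.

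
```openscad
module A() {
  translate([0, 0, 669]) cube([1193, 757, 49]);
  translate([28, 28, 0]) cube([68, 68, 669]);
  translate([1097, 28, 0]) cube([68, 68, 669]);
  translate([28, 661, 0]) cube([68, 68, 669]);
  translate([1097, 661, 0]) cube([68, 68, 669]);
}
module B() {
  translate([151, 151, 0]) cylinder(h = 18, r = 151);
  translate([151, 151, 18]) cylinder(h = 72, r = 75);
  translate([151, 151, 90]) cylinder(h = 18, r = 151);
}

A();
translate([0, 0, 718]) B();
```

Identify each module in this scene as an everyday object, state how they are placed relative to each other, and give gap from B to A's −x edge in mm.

The spool's min-x is at 0; the table's min-x is 0; gap = 0 mm.

A is a table. B is a spool. The spool is on top of the table. The gap from the spool to the table's −x edge is 0 mm.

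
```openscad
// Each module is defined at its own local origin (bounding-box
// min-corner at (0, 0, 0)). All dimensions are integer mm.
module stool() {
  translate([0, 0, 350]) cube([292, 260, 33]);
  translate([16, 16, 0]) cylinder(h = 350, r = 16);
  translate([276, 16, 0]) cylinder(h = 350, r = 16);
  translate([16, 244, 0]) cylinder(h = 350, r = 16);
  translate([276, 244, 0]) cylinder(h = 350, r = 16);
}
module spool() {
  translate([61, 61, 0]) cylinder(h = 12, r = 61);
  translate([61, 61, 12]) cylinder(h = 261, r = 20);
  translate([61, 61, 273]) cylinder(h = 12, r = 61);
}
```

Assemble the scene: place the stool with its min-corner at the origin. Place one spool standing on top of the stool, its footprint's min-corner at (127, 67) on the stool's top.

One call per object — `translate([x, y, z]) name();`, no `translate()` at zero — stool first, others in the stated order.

stool();
translate([127, 67, 383]) spool();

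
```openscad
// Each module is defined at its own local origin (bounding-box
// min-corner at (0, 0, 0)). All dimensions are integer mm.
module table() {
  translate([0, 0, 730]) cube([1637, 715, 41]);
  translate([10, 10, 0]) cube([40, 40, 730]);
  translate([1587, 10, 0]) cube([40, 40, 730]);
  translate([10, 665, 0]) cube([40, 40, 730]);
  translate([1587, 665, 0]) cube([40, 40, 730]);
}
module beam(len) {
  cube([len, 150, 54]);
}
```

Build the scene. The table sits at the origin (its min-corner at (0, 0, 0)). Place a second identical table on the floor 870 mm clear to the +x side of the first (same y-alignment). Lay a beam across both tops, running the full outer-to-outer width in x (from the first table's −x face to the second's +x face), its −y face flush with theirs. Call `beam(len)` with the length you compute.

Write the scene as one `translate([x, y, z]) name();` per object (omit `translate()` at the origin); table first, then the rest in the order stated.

table();
translate([2507, 0, 0]) table();
translate([0, 0, 771]) beam(4144);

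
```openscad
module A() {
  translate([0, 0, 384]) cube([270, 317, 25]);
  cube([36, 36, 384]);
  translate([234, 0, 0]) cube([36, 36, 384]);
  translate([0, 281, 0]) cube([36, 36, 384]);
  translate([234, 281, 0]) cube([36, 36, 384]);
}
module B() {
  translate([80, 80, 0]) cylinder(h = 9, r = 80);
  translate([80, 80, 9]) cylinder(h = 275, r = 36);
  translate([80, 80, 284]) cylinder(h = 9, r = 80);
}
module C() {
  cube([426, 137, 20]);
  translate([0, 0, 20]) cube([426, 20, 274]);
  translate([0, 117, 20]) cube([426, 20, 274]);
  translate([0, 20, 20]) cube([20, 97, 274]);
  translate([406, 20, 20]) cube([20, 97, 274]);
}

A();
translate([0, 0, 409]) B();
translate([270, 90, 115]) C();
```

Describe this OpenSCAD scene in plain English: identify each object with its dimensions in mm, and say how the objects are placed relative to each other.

A is a four-legged stool. The seat is 270×317 mm, 25 mm thick, top at z = 409 mm. It stands on four square legs, each 36×36 mm in cross-section, from z = 0 to the seat underside, each flush with a corner of the seat.

B is a spool: two coaxial disc flanges of radius 80 mm and thickness 9 mm, joined by a core cylinder of radius 36 mm and height 275 mm. The lower flange rests on z = 0 and the three cylinders share a vertical axis.

C is an open storage box with external size 426×137×294 mm and wall thickness 20 mm (the base is also 20 mm thick). The base covers the whole footprint; the four walls stand on the base, with the y-facing walls full-width and the x-facing walls fitting between their inner faces.

The spool is on top of the stool. The open box is beside the stool with their tops flush at z = 409.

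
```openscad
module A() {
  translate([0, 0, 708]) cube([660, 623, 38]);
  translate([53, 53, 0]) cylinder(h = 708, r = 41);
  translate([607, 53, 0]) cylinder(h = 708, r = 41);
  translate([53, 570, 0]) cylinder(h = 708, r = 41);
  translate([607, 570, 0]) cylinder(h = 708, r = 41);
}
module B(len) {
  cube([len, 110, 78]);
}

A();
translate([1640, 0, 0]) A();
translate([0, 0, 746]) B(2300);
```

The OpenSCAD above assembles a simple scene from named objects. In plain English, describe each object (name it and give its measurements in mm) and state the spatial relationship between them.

A is a rectangular dining table. The top is 660×623×38 mm with its upper surface at z = 746 mm. It stands on four round legs of 82 mm diameter, each leg's bounding box inset 12 mm from the nearest pair of top edges, running from the floor to the underside of the top.

B is a rectangular beam 2300 mm long (x), 110 mm deep (y), 78 mm thick (z).

The beam spans the tops of two tables placed 980 mm apart, resting at z = 746 mm.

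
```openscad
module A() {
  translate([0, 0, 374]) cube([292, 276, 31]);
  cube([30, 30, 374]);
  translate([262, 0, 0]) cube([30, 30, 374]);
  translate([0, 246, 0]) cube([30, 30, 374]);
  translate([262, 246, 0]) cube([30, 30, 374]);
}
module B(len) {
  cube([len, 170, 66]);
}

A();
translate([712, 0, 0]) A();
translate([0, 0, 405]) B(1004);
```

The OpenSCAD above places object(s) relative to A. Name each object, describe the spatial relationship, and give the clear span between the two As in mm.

Second stool starts at x = 712; first ends at x = 292; clear span = 712 − 292 = 420 mm.

A is a stool. B is a beam. A beam spans the tops of two stools. The clear span between the two stools is 420 mm.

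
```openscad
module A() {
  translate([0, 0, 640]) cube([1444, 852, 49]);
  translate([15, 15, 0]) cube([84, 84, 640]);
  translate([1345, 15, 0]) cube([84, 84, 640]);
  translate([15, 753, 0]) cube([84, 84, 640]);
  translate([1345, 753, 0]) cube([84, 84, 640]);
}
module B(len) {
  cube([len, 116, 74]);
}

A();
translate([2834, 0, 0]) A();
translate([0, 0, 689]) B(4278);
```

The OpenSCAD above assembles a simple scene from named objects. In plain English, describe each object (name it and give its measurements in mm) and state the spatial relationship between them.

A is a table: top 1444 mm (x) × 852 mm (y), 49 mm thick, upper face at z = 689 mm, on four 84×84 mm square legs, each inset 15 mm from the nearest pair of top edges, running from z = 0 to the bottom of the top.

B is a rectangular beam 4278 mm long (x), 116 mm deep (y), 74 mm thick (z).

The beam spans the tops of two tables placed 1390 mm apart, resting at z = 689 mm.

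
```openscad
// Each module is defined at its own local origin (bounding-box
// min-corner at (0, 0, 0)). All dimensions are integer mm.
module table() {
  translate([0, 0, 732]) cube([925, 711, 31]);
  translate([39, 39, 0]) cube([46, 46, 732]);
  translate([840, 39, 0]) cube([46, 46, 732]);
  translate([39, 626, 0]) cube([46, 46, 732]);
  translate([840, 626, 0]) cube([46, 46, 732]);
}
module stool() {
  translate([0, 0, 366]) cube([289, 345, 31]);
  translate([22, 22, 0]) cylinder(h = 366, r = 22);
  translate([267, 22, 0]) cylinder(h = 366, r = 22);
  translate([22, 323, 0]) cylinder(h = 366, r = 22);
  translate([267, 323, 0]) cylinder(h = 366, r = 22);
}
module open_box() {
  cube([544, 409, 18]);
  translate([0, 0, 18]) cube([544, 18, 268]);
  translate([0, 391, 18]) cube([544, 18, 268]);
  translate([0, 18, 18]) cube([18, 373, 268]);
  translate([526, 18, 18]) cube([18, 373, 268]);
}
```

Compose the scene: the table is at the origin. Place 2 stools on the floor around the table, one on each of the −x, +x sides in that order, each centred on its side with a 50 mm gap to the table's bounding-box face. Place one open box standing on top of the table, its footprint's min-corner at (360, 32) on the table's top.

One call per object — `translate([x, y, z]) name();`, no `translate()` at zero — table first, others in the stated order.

table();
translate([-339, 183, 0]) stool();
translate([975, 183, 0]) stool();
translate([360, 32, 763]) open_box();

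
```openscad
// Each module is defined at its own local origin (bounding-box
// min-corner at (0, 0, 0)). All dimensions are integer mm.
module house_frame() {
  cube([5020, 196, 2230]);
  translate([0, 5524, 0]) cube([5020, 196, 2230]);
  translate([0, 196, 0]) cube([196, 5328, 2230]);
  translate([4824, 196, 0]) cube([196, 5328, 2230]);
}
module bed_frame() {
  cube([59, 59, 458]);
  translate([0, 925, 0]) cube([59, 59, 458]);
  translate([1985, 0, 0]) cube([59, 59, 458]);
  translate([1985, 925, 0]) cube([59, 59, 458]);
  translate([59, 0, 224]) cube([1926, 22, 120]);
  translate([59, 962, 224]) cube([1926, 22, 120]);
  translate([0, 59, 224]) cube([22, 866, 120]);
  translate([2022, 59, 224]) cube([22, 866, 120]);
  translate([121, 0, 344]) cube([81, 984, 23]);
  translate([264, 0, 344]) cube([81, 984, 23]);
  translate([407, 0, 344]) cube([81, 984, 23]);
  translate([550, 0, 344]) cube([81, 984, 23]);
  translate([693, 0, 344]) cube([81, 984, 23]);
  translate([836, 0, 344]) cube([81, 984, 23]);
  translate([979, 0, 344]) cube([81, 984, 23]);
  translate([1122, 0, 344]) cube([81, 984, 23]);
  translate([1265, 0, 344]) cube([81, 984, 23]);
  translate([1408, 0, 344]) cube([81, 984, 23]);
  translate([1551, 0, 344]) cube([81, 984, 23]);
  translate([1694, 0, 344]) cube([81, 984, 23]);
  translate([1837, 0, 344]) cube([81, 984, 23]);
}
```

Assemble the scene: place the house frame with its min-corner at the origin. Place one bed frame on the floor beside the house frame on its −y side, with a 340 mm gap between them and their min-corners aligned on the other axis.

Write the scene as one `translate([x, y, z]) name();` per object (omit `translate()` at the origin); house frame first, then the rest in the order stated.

house_frame();
translate([0, -1324, 0]) bed_frame();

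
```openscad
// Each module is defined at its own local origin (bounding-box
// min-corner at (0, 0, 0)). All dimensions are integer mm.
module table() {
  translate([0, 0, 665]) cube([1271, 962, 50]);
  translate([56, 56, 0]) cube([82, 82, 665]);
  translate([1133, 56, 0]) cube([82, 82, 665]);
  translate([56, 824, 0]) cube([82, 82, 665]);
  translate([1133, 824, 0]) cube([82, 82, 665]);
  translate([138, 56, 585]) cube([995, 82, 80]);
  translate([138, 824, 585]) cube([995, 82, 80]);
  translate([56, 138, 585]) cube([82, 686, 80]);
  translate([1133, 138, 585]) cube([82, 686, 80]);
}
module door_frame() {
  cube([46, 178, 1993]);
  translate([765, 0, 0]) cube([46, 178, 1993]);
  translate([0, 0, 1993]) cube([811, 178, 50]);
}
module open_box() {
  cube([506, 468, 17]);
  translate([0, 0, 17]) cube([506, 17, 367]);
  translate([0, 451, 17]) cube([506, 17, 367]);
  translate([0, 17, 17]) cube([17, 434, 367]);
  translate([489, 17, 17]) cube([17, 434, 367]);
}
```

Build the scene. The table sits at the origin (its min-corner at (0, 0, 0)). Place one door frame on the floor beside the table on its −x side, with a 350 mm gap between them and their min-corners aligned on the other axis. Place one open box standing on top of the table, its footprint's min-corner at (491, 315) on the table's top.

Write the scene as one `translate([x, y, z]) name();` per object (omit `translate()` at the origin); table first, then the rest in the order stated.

table();
translate([-1161, 0, 0]) door_frame();
translate([491, 315, 715]) open_box();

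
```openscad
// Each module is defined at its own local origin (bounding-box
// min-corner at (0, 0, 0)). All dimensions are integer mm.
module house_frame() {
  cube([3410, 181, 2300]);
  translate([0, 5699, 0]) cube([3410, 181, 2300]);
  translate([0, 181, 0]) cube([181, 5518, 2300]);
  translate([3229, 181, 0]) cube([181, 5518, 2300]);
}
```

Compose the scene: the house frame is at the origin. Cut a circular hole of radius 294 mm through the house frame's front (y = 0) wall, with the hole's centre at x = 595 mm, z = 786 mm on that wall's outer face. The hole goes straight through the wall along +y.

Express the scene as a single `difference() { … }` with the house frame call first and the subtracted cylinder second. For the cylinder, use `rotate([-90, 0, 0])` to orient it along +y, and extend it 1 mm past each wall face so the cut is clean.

difference() {
  house_frame();
  translate([595, -1, 786]) rotate([-90, 0, 0]) cylinder(h = 183, r = 294);
}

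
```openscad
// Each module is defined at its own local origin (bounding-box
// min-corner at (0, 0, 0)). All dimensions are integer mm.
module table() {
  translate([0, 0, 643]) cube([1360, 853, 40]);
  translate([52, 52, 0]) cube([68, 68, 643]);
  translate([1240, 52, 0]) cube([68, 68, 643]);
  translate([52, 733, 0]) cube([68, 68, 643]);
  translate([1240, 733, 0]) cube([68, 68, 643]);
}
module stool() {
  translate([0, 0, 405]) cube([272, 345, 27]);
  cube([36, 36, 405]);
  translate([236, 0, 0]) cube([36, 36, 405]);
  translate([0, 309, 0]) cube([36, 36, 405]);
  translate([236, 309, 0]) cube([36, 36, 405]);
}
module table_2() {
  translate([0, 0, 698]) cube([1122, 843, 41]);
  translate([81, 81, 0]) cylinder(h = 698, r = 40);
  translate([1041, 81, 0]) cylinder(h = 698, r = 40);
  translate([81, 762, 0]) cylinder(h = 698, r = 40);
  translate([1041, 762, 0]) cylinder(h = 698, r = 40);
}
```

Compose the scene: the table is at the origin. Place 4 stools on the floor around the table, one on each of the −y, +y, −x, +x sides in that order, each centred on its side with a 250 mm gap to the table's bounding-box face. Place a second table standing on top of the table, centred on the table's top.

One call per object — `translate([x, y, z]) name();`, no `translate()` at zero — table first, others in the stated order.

table();
translate([544, -595, 0]) stool();
translate([544, 1103, 0]) stool();
translate([-522, 254, 0]) stool();
translate([1610, 254, 0]) stool();
translate([119, 5, 683]) table_2();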